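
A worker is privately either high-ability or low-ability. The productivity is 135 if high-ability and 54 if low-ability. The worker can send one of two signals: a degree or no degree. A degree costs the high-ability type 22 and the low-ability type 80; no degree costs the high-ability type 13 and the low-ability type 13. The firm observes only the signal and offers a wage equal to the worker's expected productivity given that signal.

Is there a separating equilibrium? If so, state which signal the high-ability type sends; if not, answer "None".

Try high-ability → degree, low-ability → no degree:
  Under separation the firm infers type exactly: degree → high-ability (pays 135), no degree → low-ability (pays 54).
  High-ability: degree gives 135 − 22 = 113; no degree gives 54 − 13 = 41. No deviation. ✓
  Low-ability: no degree gives 54 − 13 = 41; degree gives 135 − 80 = 55. Would deviate. ✗
Try high-ability → no degree, low-ability → degree:
  Under separation the firm infers type exactly: no degree → high-ability (pays 135), degree → low-ability (pays 54).
  High-ability: no degree gives 135 − 13 = 122; degree gives 54 − 22 = 32. No deviation. ✓
  Low-ability: degree gives 54 − 80 = -26; no degree gives 135 − 13 = 122. Would deviate. ✗
Neither assignment is incentive-compatible.

None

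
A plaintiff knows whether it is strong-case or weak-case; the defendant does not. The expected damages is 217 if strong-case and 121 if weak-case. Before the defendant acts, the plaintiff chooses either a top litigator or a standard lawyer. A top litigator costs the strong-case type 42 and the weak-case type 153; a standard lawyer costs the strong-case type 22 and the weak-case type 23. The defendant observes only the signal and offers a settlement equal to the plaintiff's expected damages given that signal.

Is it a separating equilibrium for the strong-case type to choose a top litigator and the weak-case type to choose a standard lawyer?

If types separate, top litigator earns payment 217 and standard lawyer earns 121.
Strong-case: top litigator gives 217 − 42 = 175; standard lawyer gives 121 − 22 = 99. No deviation. ✓
Weak-case: standard lawyer gives 121 − 23 = 98; top litigator gives 217 − 153 = 64. No deviation. ✓
Both incentive constraints hold.

Yes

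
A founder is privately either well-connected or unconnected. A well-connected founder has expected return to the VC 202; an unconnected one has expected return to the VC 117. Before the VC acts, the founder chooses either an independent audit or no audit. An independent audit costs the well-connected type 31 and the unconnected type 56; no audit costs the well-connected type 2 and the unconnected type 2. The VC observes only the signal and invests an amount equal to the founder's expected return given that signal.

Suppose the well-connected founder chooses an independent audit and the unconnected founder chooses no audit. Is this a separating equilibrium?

No

Under separation the VC infers type exactly: audit → well-connected (pays 202), no audit → unconnected (pays 117).
Well-connected: audit gives 202 − 31 = 171; no audit gives 117 − 2 = 115. No deviation. ✓
Unconnected: no audit gives 117 − 2 = 115; audit gives 202 − 56 = 146. Would deviate. ✗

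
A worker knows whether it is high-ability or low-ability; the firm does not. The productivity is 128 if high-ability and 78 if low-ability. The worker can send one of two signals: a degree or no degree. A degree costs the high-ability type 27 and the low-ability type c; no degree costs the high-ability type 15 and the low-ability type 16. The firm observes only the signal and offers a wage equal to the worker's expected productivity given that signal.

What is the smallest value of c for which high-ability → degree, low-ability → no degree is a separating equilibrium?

Under separation: degree → high-ability (pays 128); no degree → low-ability (pays 78).
High-ability: 128 − 27 = 101 ≥ 78 − 15 = 63. Holds regardless of c. ✓
Low-ability: 78 − 16 ≥ 128 − c, so c ≥ 128 − 62 = 66.

66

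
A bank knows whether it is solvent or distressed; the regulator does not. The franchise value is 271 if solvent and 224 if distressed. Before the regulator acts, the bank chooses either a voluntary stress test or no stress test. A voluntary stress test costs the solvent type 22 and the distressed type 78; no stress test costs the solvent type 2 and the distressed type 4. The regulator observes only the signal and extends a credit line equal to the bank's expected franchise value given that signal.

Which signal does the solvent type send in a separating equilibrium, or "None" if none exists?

stress test

Try solvent → stress test, distressed → no stress test:
  If types separate, stress test earns payment 271 and no stress test earns 224.
  Solvent: stress test gives 271 − 22 = 249; no stress test gives 224 − 2 = 222. No deviation. ✓
  Distressed: no stress test gives 224 − 4 = 220; stress test gives 271 − 78 = 193. No deviation. ✓
Both hold — the solvent type sends stress test.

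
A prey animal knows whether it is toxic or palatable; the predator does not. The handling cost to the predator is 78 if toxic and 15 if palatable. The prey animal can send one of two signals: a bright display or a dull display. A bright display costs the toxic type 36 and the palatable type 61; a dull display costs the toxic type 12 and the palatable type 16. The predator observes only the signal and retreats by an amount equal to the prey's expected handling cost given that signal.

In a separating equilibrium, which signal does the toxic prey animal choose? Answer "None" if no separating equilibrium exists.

None

Try toxic → bright display, palatable → dull display:
  Under separation the predator infers type exactly: bright display → toxic (pays 78), dull display → palatable (pays 15).
  Toxic: bright display gives 78 − 36 = 42; dull display gives 15 − 12 = 3. No deviation. ✓
  Palatable: dull display gives 15 − 16 = -1; bright display gives 78 − 61 = 17. Would deviate. ✗
Try toxic → dull display, palatable → bright display:
  Under separation the predator infers type exactly: dull display → toxic (pays 78), bright display → palatable (pays 15).
  Toxic: dull display gives 78 − 12 = 66; bright display gives 15 − 36 = -21. No deviation. ✓
  Palatable: bright display gives 15 − 61 = -46; dull display gives 78 − 16 = 62. Would deviate. ✗
Neither assignment is incentive-compatible.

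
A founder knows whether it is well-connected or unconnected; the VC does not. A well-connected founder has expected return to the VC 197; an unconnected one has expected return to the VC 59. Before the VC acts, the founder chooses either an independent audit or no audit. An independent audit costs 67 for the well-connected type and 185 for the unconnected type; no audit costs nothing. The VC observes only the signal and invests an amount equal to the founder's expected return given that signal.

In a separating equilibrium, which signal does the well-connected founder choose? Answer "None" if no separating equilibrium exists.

audit

Try well-connected → audit, unconnected → no audit:
  Under separation the VC infers type exactly: audit → well-connected (pays 197), no audit → unconnected (pays 59).
  Well-connected: audit gives 197 − 67 = 130; no audit gives 59 − 0 = 59. No deviation. ✓
  Unconnected: no audit gives 59 − 0 = 59; audit gives 197 − 185 = 12. No deviation. ✓
Both hold — the well-connected type sends audit.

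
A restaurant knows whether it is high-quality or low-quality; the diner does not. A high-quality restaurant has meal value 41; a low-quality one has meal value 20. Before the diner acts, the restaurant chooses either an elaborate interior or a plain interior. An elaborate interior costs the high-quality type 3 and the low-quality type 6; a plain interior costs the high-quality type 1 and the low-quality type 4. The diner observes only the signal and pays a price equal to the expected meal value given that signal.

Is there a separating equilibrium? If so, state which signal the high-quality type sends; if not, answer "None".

Try high-quality → elaborate interior, low-quality → plain interior:
  Under separation the diner infers type exactly: elaborate interior → high-quality (pays 41), plain interior → low-quality (pays 20).
  High-quality: elaborate interior gives 41 − 3 = 38; plain interior gives 20 − 1 = 19. No deviation. ✓
  Low-quality: plain interior gives 20 − 4 = 16; elaborate interior gives 41 − 6 = 35. Would deviate. ✗
Try high-quality → plain interior, low-quality → elaborate interior:
  Under separation the diner infers type exactly: plain interior → high-quality (pays 41), elaborate interior → low-quality (pays 20).
  High-quality: plain interior gives 41 − 1 = 40; elaborate interior gives 20 − 3 = 17. No deviation. ✓
  Low-quality: elaborate interior gives 20 − 6 = 14; plain interior gives 41 − 4 = 37. Would deviate. ✗
Neither assignment is incentive-compatible.

None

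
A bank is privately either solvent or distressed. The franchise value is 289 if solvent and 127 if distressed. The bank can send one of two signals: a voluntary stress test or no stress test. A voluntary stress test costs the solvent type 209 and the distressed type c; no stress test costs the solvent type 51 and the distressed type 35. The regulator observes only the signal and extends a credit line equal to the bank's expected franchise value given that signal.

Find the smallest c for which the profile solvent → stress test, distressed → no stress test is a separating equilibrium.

197

Under separation: stress test → solvent (pays 289); no stress test → distressed (pays 127).
Solvent: 289 − 209 = 80 ≥ 127 − 51 = 76. Holds regardless of c. ✓
Distressed: 127 − 35 ≥ 289 − c, so c ≥ 289 − 92 = 197.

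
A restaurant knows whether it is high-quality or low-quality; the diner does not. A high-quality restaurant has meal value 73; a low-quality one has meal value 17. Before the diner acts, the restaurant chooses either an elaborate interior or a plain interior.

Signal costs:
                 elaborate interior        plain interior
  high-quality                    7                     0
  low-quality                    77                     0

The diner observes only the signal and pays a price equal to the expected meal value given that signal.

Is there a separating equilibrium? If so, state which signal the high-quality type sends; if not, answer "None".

elaborate interior

Try high-quality → elaborate interior, low-quality → plain interior:
  If types separate, elaborate interior earns payment 73 and plain interior earns 17.
  High-quality: elaborate interior gives 73 − 7 = 66; plain interior gives 17 − 0 = 17. No deviation. ✓
  Low-quality: plain interior gives 17 − 0 = 17; elaborate interior gives 73 − 77 = -4. No deviation. ✓
Both hold — the high-quality type sends elaborate interior.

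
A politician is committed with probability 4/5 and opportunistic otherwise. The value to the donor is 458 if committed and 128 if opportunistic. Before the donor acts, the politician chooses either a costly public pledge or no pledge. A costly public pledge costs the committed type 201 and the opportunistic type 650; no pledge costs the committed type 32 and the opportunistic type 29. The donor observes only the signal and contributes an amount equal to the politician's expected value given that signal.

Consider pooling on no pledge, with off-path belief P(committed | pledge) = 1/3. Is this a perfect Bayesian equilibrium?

On the equilibrium path (no pledge) the donor holds the prior 4/5 and pays 4/5·458 + 1/5·128 = 392. Off-path (pledge) belief 1/3 gives 1/3·458 + 2/3·128 = 238.
Committed: no pledge gives 392 − 32 = 360; pledge gives 238 − 201 = 37. Stays. ✓
Opportunistic: no pledge gives 392 − 29 = 363; pledge gives 238 − 650 = -412. Stays. ✓
Beliefs are Bayes-consistent on-path and both types best-respond.

Yes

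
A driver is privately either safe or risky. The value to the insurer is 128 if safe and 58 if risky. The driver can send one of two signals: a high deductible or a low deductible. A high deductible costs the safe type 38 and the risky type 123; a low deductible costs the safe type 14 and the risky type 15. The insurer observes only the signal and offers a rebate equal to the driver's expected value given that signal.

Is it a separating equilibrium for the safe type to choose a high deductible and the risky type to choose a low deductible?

Under separation the insurer infers type exactly: high deductible → safe (pays 128), low deductible → risky (pays 58).
Safe: high deductible gives 128 − 38 = 90; low deductible gives 58 − 14 = 44. No deviation. ✓
Risky: low deductible gives 58 − 15 = 43; high deductible gives 128 − 123 = 5. No deviation. ✓
Both incentive constraints hold.

Yes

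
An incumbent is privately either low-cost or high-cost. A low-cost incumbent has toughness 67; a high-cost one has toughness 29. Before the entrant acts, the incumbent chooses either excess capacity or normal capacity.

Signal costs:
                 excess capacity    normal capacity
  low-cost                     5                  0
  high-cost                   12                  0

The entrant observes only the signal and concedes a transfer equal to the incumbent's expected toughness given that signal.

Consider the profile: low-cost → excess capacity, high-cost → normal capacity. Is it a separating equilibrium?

If types separate, excess capacity earns payment 67 and normal capacity earns 29.
Low-cost: excess capacity gives 67 − 5 = 62; normal capacity gives 29 − 0 = 29. No deviation. ✓
High-cost: normal capacity gives 29 − 0 = 29; excess capacity gives 67 − 12 = 55. Would deviate. ✗

No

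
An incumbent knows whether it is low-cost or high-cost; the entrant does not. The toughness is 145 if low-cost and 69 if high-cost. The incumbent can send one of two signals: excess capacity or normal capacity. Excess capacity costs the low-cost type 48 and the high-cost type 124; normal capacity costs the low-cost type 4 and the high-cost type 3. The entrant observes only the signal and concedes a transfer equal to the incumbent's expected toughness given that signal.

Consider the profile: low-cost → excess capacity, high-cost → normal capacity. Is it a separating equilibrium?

Yes

Under separation the entrant infers type exactly: excess capacity → low-cost (pays 145), normal capacity → high-cost (pays 69).
Low-cost: excess capacity gives 145 − 48 = 97; normal capacity gives 69 − 4 = 65. No deviation. ✓
High-cost: normal capacity gives 69 − 3 = 66; excess capacity gives 145 − 124 = 21. No deviation. ✓
Neither type gains from mimicking the other.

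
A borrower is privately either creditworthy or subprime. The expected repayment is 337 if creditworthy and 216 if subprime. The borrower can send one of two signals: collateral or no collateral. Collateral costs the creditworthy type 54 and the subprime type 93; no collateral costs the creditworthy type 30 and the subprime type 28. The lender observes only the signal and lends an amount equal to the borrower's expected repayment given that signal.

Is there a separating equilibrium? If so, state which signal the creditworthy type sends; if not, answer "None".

None

Try creditworthy → collateral, subprime → no collateral:
  If types separate, collateral earns payment 337 and no collateral earns 216.
  Creditworthy: collateral gives 337 − 54 = 283; no collateral gives 216 − 30 = 186. No deviation. ✓
  Subprime: no collateral gives 216 − 28 = 188; collateral gives 337 − 93 = 244. Would deviate. ✗
Try creditworthy → no collateral, subprime → collateral:
  If types separate, no collateral earns payment 337 and collateral earns 216.
  Creditworthy: no collateral gives 337 − 30 = 307; collateral gives 216 − 54 = 162. No deviation. ✓
  Subprime: collateral gives 216 − 93 = 123; no collateral gives 337 − 28 = 309. Would deviate. ✗
Neither assignment is incentive-compatible.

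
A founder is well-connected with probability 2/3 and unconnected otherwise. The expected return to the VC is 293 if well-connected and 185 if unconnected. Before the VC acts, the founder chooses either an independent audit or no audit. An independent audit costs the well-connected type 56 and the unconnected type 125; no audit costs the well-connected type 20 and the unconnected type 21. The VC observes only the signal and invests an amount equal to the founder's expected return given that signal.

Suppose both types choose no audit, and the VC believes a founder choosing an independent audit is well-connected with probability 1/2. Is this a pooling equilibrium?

At the pooled signal (no audit) the VC holds the prior 2/3 and pays 2/3·293 + 1/3·185 = 257. Off-path (audit) belief 1/2 gives 1/2·293 + 1/2·185 = 239.
Well-connected: no audit gives 257 − 20 = 237; audit gives 239 − 56 = 183. Stays. ✓
Unconnected: no audit gives 257 − 21 = 236; audit gives 239 − 125 = 114. Stays. ✓

Yes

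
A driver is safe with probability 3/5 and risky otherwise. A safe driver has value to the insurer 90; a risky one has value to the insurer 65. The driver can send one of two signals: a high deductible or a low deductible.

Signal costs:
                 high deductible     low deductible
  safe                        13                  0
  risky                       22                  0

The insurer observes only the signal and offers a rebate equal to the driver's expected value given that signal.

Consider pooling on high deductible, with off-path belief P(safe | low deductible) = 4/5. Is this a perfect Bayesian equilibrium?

No

On the equilibrium path (high deductible) the insurer holds the prior 3/5 and pays 3/5·90 + 2/5·65 = 80. Off-path (low deductible) belief 4/5 gives 4/5·90 + 1/5·65 = 85.
Safe: high deductible gives 80 − 13 = 67; low deductible gives 85 − 0 = 85. Deviates. ✗
Risky: high deductible gives 80 − 22 = 58; low deductible gives 85 − 0 = 85. Deviates. ✗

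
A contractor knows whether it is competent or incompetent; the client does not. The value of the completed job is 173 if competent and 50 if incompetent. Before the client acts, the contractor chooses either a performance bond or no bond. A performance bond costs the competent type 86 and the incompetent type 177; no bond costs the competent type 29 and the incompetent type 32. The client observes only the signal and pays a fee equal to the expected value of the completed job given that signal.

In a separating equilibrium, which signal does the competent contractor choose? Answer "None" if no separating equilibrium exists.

Try competent → bond, incompetent → no bond:
  If types separate, bond earns payment 173 and no bond earns 50.
  Competent: bond gives 173 − 86 = 87; no bond gives 50 − 29 = 21. No deviation. ✓
  Incompetent: no bond gives 50 − 32 = 18; bond gives 173 − 177 = -4. No deviation. ✓
Both hold — the competent type sends bond.

bond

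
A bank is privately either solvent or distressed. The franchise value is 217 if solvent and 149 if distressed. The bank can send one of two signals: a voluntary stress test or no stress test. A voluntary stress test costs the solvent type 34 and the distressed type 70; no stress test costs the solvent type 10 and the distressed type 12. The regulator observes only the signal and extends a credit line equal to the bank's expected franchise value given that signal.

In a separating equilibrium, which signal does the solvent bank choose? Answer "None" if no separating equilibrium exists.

None

Try solvent → stress test, distressed → no stress test:
  If types separate, stress test earns payment 217 and no stress test earns 149.
  Solvent: stress test gives 217 − 34 = 183; no stress test gives 149 − 10 = 139. No deviation. ✓
  Distressed: no stress test gives 149 − 12 = 137; stress test gives 217 − 70 = 147. Would deviate. ✗
Try solvent → no stress test, distressed → stress test:
  If types separate, no stress test earns payment 217 and stress test earns 149.
  Solvent: no stress test gives 217 − 10 = 207; stress test gives 149 − 34 = 115. No deviation. ✓
  Distressed: stress test gives 149 − 70 = 79; no stress test gives 217 − 12 = 205. Would deviate. ✗
Neither assignment is incentive-compatible.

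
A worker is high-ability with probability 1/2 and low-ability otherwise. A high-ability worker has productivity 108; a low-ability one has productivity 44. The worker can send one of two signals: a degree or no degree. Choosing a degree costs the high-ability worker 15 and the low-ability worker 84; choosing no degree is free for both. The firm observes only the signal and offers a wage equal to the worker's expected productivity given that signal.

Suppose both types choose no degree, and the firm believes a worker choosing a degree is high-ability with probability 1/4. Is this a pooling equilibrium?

Yes

At the pooled signal (no degree) the firm holds the prior 1/2 and pays 1/2·108 + 1/2·44 = 76. Off-path (degree) belief 1/4 gives 1/4·108 + 3/4·44 = 60.
High-ability: no degree gives 76 − 0 = 76; degree gives 60 − 15 = 45. Stays. ✓
Low-ability: no degree gives 76 − 0 = 76; degree gives 60 − 84 = -24. Stays. ✓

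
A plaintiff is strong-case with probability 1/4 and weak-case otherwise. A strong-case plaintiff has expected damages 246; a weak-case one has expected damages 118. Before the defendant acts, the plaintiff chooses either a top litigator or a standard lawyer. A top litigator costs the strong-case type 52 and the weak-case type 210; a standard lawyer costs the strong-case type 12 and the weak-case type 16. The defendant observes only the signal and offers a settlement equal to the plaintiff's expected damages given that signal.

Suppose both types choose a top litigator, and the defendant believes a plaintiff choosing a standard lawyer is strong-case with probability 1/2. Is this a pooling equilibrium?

No

On the equilibrium path (top litigator) the defendant holds the prior 1/4 and pays 1/4·246 + 3/4·118 = 150. Off-path (standard lawyer) belief 1/2 gives 1/2·246 + 1/2·118 = 182.
Strong-case: top litigator gives 150 − 52 = 98; standard lawyer gives 182 − 12 = 170. Deviates. ✗
Weak-case: top litigator gives 150 − 210 = -60; standard lawyer gives 182 − 16 = 166. Deviates. ✗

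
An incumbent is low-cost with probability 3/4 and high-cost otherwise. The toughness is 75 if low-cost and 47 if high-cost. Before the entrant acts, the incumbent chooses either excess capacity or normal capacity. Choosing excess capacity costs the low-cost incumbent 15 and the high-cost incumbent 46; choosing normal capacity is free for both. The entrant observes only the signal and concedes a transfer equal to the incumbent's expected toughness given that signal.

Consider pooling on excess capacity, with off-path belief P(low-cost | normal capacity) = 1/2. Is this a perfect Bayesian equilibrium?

No

On the equilibrium path (excess capacity) the entrant holds the prior 3/4 and pays 3/4·75 + 1/4·47 = 68. Off-path (normal capacity) belief 1/2 gives 1/2·75 + 1/2·47 = 61.
Low-cost: excess capacity gives 68 − 15 = 53; normal capacity gives 61 − 0 = 61. Deviates. ✗
High-cost: excess capacity gives 68 − 46 = 22; normal capacity gives 61 − 0 = 61. Deviates. ✗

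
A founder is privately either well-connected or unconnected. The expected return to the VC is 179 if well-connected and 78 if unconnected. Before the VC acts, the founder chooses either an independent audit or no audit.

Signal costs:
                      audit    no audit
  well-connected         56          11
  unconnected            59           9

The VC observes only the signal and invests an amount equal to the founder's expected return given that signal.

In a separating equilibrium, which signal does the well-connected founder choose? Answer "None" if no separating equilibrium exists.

Try well-connected → audit, unconnected → no audit:
  If types separate, audit earns payment 179 and no audit earns 78.
  Well-connected: audit gives 179 − 56 = 123; no audit gives 78 − 11 = 67. No deviation. ✓
  Unconnected: no audit gives 78 − 9 = 69; audit gives 179 − 59 = 120. Would deviate. ✗
Try well-connected → no audit, unconnected → audit:
  If types separate, no audit earns payment 179 and audit earns 78.
  Well-connected: no audit gives 179 − 11 = 168; audit gives 78 − 56 = 22. No deviation. ✓
  Unconnected: audit gives 78 − 59 = 19; no audit gives 179 − 9 = 170. Would deviate. ✗
Neither assignment is incentive-compatible.

None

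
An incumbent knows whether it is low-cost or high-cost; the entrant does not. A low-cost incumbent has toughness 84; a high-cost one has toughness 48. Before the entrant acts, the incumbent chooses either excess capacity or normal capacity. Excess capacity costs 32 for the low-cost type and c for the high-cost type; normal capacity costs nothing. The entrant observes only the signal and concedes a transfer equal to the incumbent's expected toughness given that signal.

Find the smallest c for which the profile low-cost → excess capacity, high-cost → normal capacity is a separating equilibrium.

Under separation: excess capacity → low-cost (pays 84); normal capacity → high-cost (pays 48).
Low-cost: 84 − 32 = 52 ≥ 48 − 0 = 48. Holds regardless of c. ✓
High-cost: 48 − 0 ≥ 84 − c, so c ≥ 84 − 48 = 36.

36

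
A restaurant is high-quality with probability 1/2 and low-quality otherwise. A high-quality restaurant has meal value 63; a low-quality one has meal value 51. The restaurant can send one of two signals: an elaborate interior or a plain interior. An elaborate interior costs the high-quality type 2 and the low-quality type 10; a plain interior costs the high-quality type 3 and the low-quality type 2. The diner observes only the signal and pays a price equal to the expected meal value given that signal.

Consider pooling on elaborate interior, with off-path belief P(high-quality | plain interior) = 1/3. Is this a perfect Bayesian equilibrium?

On the equilibrium path (elaborate interior) the diner holds the prior 1/2 and pays 1/2·63 + 1/2·51 = 57. Off-path (plain interior) belief 1/3 gives 1/3·63 + 2/3·51 = 55.
High-quality: elaborate interior gives 57 − 2 = 55; plain interior gives 55 − 3 = 52. Stays. ✓
Low-quality: elaborate interior gives 57 − 10 = 47; plain interior gives 55 − 2 = 53. Deviates. ✗

No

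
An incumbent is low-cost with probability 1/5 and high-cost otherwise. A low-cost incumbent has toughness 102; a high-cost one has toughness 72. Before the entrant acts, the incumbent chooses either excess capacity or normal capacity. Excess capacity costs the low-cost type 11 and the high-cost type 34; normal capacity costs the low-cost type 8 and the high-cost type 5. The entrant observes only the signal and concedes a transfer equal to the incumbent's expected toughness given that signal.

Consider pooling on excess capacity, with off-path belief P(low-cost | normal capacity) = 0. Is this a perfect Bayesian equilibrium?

No

On the equilibrium path (excess capacity) the entrant holds the prior 1/5 and pays 1/5·102 + 4/5·72 = 78. Off-path (normal capacity) belief 0 gives 0·102 + 1·72 = 72.
Low-cost: excess capacity gives 78 − 11 = 67; normal capacity gives 72 − 8 = 64. Stays. ✓
High-cost: excess capacity gives 78 − 34 = 44; normal capacity gives 72 − 5 = 67. Deviates. ✗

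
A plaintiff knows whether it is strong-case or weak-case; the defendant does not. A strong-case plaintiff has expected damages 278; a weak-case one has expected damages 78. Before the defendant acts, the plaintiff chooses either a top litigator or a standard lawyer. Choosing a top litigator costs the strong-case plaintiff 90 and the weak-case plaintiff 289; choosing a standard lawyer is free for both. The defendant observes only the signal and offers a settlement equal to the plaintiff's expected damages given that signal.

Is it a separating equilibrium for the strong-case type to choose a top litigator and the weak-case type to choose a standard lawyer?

If types separate, top litigator earns payment 278 and standard lawyer earns 78.
Strong-case: top litigator gives 278 − 90 = 188; standard lawyer gives 78 − 0 = 78. No deviation. ✓
Weak-case: standard lawyer gives 78 − 0 = 78; top litigator gives 278 − 289 = -11. No deviation. ✓
Both incentive constraints hold.

Yes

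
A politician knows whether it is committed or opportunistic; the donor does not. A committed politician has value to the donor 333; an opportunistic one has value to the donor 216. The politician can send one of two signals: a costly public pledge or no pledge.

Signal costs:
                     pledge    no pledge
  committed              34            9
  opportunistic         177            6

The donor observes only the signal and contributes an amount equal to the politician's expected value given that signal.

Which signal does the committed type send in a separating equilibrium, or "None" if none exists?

pledge

Try committed → pledge, opportunistic → no pledge:
  If types separate, pledge earns payment 333 and no pledge earns 216.
  Committed: pledge gives 333 − 34 = 299; no pledge gives 216 − 9 = 207. No deviation. ✓
  Opportunistic: no pledge gives 216 − 6 = 210; pledge gives 333 − 177 = 156. No deviation. ✓
Both hold — the committed type sends pledge.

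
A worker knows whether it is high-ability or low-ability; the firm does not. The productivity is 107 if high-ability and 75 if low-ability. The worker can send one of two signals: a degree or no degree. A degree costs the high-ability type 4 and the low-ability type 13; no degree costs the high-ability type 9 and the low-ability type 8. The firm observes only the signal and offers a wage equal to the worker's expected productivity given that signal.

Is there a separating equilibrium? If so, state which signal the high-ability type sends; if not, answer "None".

None

Try high-ability → degree, low-ability → no degree:
  If types separate, degree earns payment 107 and no degree earns 75.
  High-ability: degree gives 107 − 4 = 103; no degree gives 75 − 9 = 66. No deviation. ✓
  Low-ability: no degree gives 75 − 8 = 67; degree gives 107 − 13 = 94. Would deviate. ✗
Try high-ability → no degree, low-ability → degree:
  If types separate, no degree earns payment 107 and degree earns 75.
  High-ability: no degree gives 107 − 9 = 98; degree gives 75 − 4 = 71. No deviation. ✓
  Low-ability: degree gives 75 − 13 = 62; no degree gives 107 − 8 = 99. Would deviate. ✗
Neither assignment is incentive-compatible.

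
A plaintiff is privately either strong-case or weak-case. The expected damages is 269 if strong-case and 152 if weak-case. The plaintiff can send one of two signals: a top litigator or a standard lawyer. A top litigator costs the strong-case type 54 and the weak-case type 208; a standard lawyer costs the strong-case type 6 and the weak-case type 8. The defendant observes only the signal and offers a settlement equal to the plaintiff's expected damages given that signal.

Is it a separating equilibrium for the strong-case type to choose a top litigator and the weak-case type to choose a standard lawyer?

Yes

If types separate, top litigator earns payment 269 and standard lawyer earns 152.
Strong-case: top litigator gives 269 − 54 = 215; standard lawyer gives 152 − 6 = 146. No deviation. ✓
Weak-case: standard lawyer gives 152 − 8 = 144; top litigator gives 269 − 208 = 61. No deviation. ✓
Neither type gains from mimicking the other.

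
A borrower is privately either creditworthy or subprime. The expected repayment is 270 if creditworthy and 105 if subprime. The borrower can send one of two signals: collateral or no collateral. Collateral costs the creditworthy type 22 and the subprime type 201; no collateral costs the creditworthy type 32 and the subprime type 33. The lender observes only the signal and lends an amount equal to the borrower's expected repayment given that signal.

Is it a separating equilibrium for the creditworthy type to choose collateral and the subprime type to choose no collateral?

Under separation the lender infers type exactly: collateral → creditworthy (pays 270), no collateral → subprime (pays 105).
Creditworthy: collateral gives 270 − 22 = 248; no collateral gives 105 − 32 = 73. No deviation. ✓
Subprime: no collateral gives 105 − 33 = 72; collateral gives 270 − 201 = 69. No deviation. ✓
Neither type gains from mimicking the other.

Yes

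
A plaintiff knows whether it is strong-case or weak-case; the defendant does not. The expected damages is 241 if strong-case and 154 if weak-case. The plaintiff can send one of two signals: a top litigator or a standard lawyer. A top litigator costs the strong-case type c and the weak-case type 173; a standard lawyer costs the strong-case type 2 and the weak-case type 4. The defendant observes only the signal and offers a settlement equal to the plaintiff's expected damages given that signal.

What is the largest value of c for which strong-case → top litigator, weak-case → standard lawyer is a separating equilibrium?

Under separation: top litigator → strong-case (pays 241); standard lawyer → weak-case (pays 154).
Weak-case: 154 − 4 = 150 ≥ 241 − 173 = 68. Holds regardless of c. ✓
Strong-case: 241 − c ≥ 154 − 2, so c ≤ 241 − 152 = 89.

89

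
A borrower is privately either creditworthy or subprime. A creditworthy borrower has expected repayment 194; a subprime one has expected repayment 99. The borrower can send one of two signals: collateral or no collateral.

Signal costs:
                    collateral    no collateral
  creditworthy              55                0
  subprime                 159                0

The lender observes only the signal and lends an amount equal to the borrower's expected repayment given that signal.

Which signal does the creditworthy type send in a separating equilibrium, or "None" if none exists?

Try creditworthy → collateral, subprime → no collateral:
  If types separate, collateral earns payment 194 and no collateral earns 99.
  Creditworthy: collateral gives 194 − 55 = 139; no collateral gives 99 − 0 = 99. No deviation. ✓
  Subprime: no collateral gives 99 − 0 = 99; collateral gives 194 − 159 = 35. No deviation. ✓
Both hold — the creditworthy type sends collateral.

collateral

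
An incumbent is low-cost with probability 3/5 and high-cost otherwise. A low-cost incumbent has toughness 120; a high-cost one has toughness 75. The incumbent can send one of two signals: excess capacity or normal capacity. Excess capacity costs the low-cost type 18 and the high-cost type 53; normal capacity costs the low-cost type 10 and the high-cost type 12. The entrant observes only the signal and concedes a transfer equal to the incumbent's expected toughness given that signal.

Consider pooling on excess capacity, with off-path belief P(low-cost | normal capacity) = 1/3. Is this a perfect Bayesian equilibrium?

No

At the pooled signal (excess capacity) the entrant holds the prior 3/5 and pays 3/5·120 + 2/5·75 = 102. Off-path (normal capacity) belief 1/3 gives 1/3·120 + 2/3·75 = 90.
Low-cost: excess capacity gives 102 − 18 = 84; normal capacity gives 90 − 10 = 80. Stays. ✓
High-cost: excess capacity gives 102 − 53 = 49; normal capacity gives 90 − 12 = 78. Deviates. ✗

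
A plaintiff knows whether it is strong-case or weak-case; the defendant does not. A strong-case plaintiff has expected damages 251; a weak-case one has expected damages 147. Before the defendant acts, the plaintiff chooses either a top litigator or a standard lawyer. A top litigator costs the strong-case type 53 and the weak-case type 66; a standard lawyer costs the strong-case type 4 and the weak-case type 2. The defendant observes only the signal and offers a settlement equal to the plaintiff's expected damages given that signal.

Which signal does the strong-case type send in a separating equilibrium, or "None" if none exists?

Try strong-case → top litigator, weak-case → standard lawyer:
  If types separate, top litigator earns payment 251 and standard lawyer earns 147.
  Strong-case: top litigator gives 251 − 53 = 198; standard lawyer gives 147 − 4 = 143. No deviation. ✓
  Weak-case: standard lawyer gives 147 − 2 = 145; top litigator gives 251 − 66 = 185. Would deviate. ✗
Try strong-case → standard lawyer, weak-case → top litigator:
  If types separate, standard lawyer earns payment 251 and top litigator earns 147.
  Strong-case: standard lawyer gives 251 − 4 = 247; top litigator gives 147 − 53 = 94. No deviation. ✓
  Weak-case: top litigator gives 147 − 66 = 81; standard lawyer gives 251 − 2 = 249. Would deviate. ✗
Neither assignment is incentive-compatible.

None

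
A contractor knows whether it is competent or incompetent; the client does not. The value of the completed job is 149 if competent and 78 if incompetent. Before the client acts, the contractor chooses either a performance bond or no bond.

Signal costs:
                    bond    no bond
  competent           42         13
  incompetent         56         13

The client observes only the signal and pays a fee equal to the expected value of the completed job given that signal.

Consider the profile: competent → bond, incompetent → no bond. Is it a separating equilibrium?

No

If types separate, bond earns payment 149 and no bond earns 78.
Competent: bond gives 149 − 42 = 107; no bond gives 78 − 13 = 65. No deviation. ✓
Incompetent: no bond gives 78 − 13 = 65; bond gives 149 − 56 = 93. Would deviate. ✗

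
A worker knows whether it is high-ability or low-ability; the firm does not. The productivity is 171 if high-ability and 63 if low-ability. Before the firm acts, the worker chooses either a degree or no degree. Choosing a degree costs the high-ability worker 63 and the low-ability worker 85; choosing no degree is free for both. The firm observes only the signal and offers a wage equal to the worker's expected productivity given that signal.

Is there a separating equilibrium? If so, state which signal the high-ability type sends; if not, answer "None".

Try high-ability → degree, low-ability → no degree:
  Under separation the firm infers type exactly: degree → high-ability (pays 171), no degree → low-ability (pays 63).
  High-ability: degree gives 171 − 63 = 108; no degree gives 63 − 0 = 63. No deviation. ✓
  Low-ability: no degree gives 63 − 0 = 63; degree gives 171 − 85 = 86. Would deviate. ✗
Try high-ability → no degree, low-ability → degree:
  Under separation the firm infers type exactly: no degree → high-ability (pays 171), degree → low-ability (pays 63).
  High-ability: no degree gives 171 − 0 = 171; degree gives 63 − 63 = 0. No deviation. ✓
  Low-ability: degree gives 63 − 85 = -22; no degree gives 171 − 0 = 171. Would deviate. ✗
Neither assignment is incentive-compatible.

None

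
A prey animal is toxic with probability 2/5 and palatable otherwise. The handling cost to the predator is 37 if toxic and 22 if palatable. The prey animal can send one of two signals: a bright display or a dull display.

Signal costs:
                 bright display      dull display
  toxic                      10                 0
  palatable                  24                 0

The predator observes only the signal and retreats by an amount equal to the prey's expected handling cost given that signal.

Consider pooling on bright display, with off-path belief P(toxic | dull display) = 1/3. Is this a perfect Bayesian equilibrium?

At the pooled signal (bright display) the predator holds the prior 2/5 and pays 2/5·37 + 3/5·22 = 28. Off-path (dull display) belief 1/3 gives 1/3·37 + 2/3·22 = 27.
Toxic: bright display gives 28 − 10 = 18; dull display gives 27 − 0 = 27. Deviates. ✗
Palatable: bright display gives 28 − 24 = 4; dull display gives 27 − 0 = 27. Deviates. ✗

No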